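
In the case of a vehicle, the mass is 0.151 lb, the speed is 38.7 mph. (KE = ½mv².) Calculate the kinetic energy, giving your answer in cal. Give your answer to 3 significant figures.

2.45 cal

Directly: KE = ½mv².
m = 0.151 lb = 0.06849 kg; v = 38.7 mph = 17.30 m/s.
KE = 10.25 J
10.25 J × (1 cal / 4.184 J) = 2.450 cal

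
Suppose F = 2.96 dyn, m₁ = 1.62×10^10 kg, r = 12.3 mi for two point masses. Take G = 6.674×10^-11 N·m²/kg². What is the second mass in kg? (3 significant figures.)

10700 kg

From Newton's law of gravitation: m₂ = F·r²/(G·m₁).
F = 2.96 dyn = 2.960×10^-5 N; m₁ = 1.62×10^10 kg; r = 12.3 mi = 19795 m; G = 6.674×10^-11 N·m²/kg².
m₂ = 10727 kg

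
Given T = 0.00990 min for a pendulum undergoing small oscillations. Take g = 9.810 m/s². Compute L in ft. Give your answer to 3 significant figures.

0.288 ft

Rearranging: L = g·(T/2π)².
T = 0.00990 min = 0.5940 s; g = 9.810 m/s².
L = 0.08768 m
0.08768 m × (1 ft / 0.3048 m) = 0.2877 ft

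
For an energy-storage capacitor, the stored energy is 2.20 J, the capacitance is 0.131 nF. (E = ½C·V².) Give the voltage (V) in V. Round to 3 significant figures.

Rearranging E = ½C·V² for V: V = √(2E/C).
E = 2.20 J; C = 0.131 nF = 1.310×10^-10 F.
V = 1.833×10^5 V

1.83×10^5 V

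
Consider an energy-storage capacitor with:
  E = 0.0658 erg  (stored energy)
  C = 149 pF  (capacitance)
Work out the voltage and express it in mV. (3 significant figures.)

Solving E = ½C·V² for V: V = √(2E/C).
E = 0.0658 erg = 6.580×10^-9 J; C = 149 pF = 1.490×10^-10 F.
V = 9.398 V
9.398 V × (1 mV / 0.001000 V) = 9398 mV

9400 mV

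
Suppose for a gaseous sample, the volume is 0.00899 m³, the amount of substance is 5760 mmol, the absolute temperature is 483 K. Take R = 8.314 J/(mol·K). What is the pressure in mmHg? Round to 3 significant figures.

19300 mmHg

From the ideal-gas law: P = nRT/V.
V = 0.00899 m³; n = 5760 mmol = 5.760 mol; T = 483 K; R = 8.314 J/(mol·K).
P = 2.573×10^6 Pa
2.573×10^6 Pa × (1 mmHg / 133.3 Pa) = 19298 mmHg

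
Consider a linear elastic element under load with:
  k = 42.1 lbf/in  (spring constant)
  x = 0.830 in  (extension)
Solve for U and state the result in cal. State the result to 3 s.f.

U is given directly by: U = ½kx².
k = 42.1 lbf/in = 7373 N/m; x = 0.830 in = 0.02108 m.
U = 1.638 J
1.638 J × (1 cal / 4.184 J) = 0.3916 cal

0.392 cal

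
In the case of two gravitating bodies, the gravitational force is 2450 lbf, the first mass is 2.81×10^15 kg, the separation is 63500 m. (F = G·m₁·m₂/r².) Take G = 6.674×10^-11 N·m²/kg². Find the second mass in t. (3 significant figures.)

From Newton's law of gravitation: m₂ = F·r²/(G·m₁).
F = 2450 lbf = 10898 N; m₁ = 2.81×10^15 kg; r = 63500 m; G = 6.674×10^-11 N·m²/kg².
m₂ = 2.343×10^8 kg
2.343×10^8 kg × (1 t / 1000 kg) = 2.343×10^5 t

2.34×10^5 t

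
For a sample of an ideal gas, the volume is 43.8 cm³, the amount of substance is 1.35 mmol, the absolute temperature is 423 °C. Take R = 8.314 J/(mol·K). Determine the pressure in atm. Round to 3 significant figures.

1.76 atm

From the ideal-gas law: P = nRT/V.
V = 43.8 cm³ = 4.380×10^-5 m³; n = 1.35 mmol = 0.001350 mol; T = 423 °C = 696.1 K; R = 8.314 J/(mol·K).
P = 1.784×10^5 Pa
1.784×10^5 Pa × (1 atm / 1.013×10^5 Pa) = 1.761 atm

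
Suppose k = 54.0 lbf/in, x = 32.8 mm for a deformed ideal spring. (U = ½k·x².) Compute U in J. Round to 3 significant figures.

5.09 J

U is given directly by: U = ½kx².
k = 54.0 lbf/in = 9457 N/m; x = 32.8 mm = 0.03280 m.
U = 5.087 J  (the unit combination reduces to kg·m²/s² = J)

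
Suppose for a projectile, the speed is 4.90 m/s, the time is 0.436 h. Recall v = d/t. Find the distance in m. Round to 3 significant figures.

Rearranging v = d/t for d: d = v·t.
v = 4.90 m/s; t = 0.436 h = 1570 s.
d = 7691 m

7690 m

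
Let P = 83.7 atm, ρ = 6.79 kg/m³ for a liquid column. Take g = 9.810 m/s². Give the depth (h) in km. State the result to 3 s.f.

127 km

Rearranging: h = P/(ρ·g).
P = 83.7 atm = 8.481×10^6 Pa; ρ = 6.79 kg/m³; g = 9.810 m/s².
h = 1.273×10^5 m
1.273×10^5 m × (1 km / 1000 m) = 127.3 km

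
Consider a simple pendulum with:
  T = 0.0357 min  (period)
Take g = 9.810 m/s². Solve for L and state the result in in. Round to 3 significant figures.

44.9 in

Rearranging T = 2π√(L/g) for L: L = g·(T/2π)².
T = 0.0357 min = 2.142 s; g = 9.810 m/s².
L = 1.140 m
1.140 m × (1 in / 0.02540 m) = 44.89 in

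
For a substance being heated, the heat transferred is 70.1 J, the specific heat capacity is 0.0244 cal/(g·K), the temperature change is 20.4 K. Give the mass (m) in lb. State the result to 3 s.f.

0.0742 lb

Rearranging: m = Q/(c·ΔT).
Q = 70.1 J; c = 0.0244 cal/(g·K) = 102.1 J/(kg·K); ΔT = 20.4 K.
m = 0.03366 kg
0.03366 kg × (1 lb / 0.4536 kg) = 0.07421 lb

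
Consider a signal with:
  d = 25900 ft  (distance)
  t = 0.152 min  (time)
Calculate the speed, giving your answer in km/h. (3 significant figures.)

Directly: v = d/t.
d = 25900 ft = 7894 m; t = 0.152 min = 9.120 s.
v = 865.6 m/s
865.6 m/s × (1 km/h / 0.2778 m/s) = 3116 km/h

3120 km/h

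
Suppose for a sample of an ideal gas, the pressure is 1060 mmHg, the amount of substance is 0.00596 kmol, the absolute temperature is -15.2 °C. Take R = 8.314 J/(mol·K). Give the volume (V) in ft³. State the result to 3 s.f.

From the ideal-gas law: V = nRT/P.
P = 1060 mmHg = 1.413×10^5 Pa; n = 0.00596 kmol = 5.960 mol; T = -15.2 °C = 257.9 K; R = 8.314 J/(mol·K).
V = 0.09044 m³
0.09044 m³ × (1 ft³ / 0.02832 m³) = 3.194 ft³

3.19 ft³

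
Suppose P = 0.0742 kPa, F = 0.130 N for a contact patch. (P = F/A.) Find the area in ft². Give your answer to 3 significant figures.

Rearranging P = F/A for A: A = F/P.
P = 0.0742 kPa = 74.20 Pa; F = 0.130 N.
A = 0.001752 m²
0.001752 m² × (1 ft² / 0.09290 m²) = 0.01886 ft²

0.0189 ft²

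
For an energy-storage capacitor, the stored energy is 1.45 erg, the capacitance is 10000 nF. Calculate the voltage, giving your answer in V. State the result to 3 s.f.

Solving E = ½C·V² for V: V = √(2E/C).
E = 1.45 erg = 1.450×10^-7 J; C = 10000 nF = 1.000×10^-5 F.
V = 0.1703 V

0.170 V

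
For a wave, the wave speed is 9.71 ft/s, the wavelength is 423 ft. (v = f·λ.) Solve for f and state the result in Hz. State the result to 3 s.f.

Solving v = f·λ for f: f = v/λ.
v = 9.71 ft/s = 2.960 m/s; λ = 423 ft = 128.9 m.
f = 0.02296 Hz

0.0230 Hz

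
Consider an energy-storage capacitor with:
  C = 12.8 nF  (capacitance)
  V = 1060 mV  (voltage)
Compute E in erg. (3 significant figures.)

Directly: E = ½CV².
C = 12.8 nF = 1.280×10^-8 F; V = 1060 mV = 1.060 V.
E = 7.191×10^-9 J  (the unit combination reduces to kg·m²/s² = J)
7.191×10^-9 J × (1 erg / 1.000×10^-7 J) = 0.07191 erg

0.0719 erg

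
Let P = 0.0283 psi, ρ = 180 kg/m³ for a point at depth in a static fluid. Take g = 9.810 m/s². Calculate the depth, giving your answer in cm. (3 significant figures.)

Rearranging: h = P/(ρ·g).
P = 0.0283 psi = 195.1 Pa; ρ = 180 kg/m³; g = 9.810 m/s².
h = 0.1105 m
0.1105 m × (1 cm / 0.01000 m) = 11.05 cm

11.1 cm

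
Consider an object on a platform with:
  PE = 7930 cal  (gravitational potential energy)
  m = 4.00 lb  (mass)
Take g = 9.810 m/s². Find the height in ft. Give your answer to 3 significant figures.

6120 ft

Rearranging PE = m·g·h for h: h = PE/(m·g).
PE = 7930 cal = 33179 J; m = 4.00 lb = 1.814 kg; g = 9.810 m/s².
h = 1864 m
1864 m × (1 ft / 0.3048 m) = 6116 ft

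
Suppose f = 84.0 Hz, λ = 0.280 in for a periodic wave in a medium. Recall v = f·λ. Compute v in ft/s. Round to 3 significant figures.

Directly: v = fλ.
f = 84.0 Hz; λ = 0.280 in = 0.007112 m.
v = 0.5974 m/s
0.5974 m/s × (1 ft/s / 0.3048 m/s) = 1.960 ft/s

1.96 ft/s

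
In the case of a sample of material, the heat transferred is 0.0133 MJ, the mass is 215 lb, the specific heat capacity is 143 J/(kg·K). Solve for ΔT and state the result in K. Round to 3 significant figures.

0.954 K

Rearranging Q = m·c·ΔT for ΔT: ΔT = Q/(m·c).
Q = 0.0133 MJ = 13300 J; m = 215 lb = 97.52 kg; c = 143 J/(kg·K).
ΔT = 0.9537 K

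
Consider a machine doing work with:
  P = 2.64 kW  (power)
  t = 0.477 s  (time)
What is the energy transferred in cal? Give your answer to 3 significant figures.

Rearranging: W = P·t.
P = 2.64 kW = 2640 W; t = 0.477 s.
W = 1259 J  (the unit combination reduces to kg·m²/s² = J)
1259 J × (1 cal / 4.184 J) = 301.0 cal

301 cal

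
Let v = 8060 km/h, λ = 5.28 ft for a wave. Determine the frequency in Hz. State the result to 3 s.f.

Rearranging: f = v/λ.
v = 8060 km/h = 2239 m/s; λ = 5.28 ft = 1.609 m.
f = 1391 Hz

1390 Hz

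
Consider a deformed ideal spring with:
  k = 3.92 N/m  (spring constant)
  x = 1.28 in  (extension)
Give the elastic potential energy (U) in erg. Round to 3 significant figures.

20700 erg

U is given directly by: U = ½kx².
k = 3.92 N/m; x = 1.28 in = 0.03251 m.
U = 0.002072 J
0.002072 J × (1 erg / 1.000×10^-7 J) = 20718 erg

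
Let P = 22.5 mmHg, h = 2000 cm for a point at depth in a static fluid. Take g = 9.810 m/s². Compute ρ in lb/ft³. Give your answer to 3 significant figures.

Rearranging: ρ = P/(g·h).
P = 22.5 mmHg = 3000 Pa; h = 2000 cm = 20.00 m; g = 9.810 m/s².
ρ = 15.29 kg/m³
15.29 kg/m³ × (1 lb/ft³ / 16.02 kg/m³) = 0.9545 lb/ft³

0.954 lb/ft³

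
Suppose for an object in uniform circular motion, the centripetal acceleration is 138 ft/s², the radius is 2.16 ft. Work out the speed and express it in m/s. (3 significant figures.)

Solving a = v²/r for v: v = √(a·r).
a = 138 ft/s² = 42.06 m/s²; r = 2.16 ft = 0.6584 m.
v = 5.262 m/s

5.26 m/s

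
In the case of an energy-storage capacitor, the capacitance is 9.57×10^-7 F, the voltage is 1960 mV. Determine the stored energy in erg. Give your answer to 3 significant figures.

18.4 erg

E is given directly by: E = ½CV².
C = 9.57×10^-7 F; V = 1960 mV = 1.960 V.
E = 1.838×10^-6 J
1.838×10^-6 J × (1 erg / 1.000×10^-7 J) = 18.38 erg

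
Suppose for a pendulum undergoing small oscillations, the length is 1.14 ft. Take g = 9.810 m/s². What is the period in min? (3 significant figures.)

Directly: T = 2π√(L/g).
L = 1.14 ft = 0.3475 m; g = 9.810 m/s².
T = 1.183 s
1.183 s × (1 min / 60.00 s) = 0.01971 min

0.0197 min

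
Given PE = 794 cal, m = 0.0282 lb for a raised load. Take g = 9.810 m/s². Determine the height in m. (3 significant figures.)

Rearranging: h = PE/(m·g).
PE = 794 cal = 3322 J; m = 0.0282 lb = 0.01279 kg; g = 9.810 m/s².
h = 26475 m

26500 m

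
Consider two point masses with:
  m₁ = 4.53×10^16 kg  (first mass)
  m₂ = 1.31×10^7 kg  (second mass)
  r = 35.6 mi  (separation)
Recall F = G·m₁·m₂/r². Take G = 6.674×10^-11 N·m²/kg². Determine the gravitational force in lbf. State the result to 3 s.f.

Directly: F = Gm₁m₂/r².
m₁ = 4.53×10^16 kg; m₂ = 1.31×10^7 kg; r = 35.6 mi = 57293 m; G = 6.674×10^-11 N·m²/kg².
F = 12066 N  (the unit combination reduces to kg·m/s² = N)
12066 N × (1 lbf / 4.448 N) = 2713 lbf

2710 lbf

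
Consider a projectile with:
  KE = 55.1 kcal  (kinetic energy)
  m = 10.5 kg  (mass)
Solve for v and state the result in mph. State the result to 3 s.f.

Rearranging: v = √(2·KE/m).
KE = 55.1 kcal = 2.305×10^5 J; m = 10.5 kg.
v = 209.6 m/s
209.6 m/s × (1 mph / 0.4470 m/s) = 468.8 mph

469 mph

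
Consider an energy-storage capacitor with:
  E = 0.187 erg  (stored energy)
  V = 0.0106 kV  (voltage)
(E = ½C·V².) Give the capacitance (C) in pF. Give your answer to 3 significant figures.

333 pF

Rearranging E = ½C·V² for C: C = 2E/V².
E = 0.187 erg = 1.870×10^-8 J; V = 0.0106 kV = 10.60 V.
C = 3.329×10^-10 F
3.329×10^-10 F × (1 pF / 1.000×10^-12 F) = 332.9 pF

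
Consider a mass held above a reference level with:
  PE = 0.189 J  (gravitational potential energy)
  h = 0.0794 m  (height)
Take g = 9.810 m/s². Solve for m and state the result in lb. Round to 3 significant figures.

0.535 lb

Rearranging PE = m·g·h for m: m = PE/(g·h).
PE = 0.189 J; h = 0.0794 m; g = 9.810 m/s².
m = 0.2426 kg
0.2426 kg × (1 lb / 0.4536 kg) = 0.5349 lb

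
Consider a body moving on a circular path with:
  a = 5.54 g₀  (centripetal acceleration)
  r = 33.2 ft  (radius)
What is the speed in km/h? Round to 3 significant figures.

Rearranging: v = √(a·r).
a = 5.54 g₀ = 54.33 m/s²; r = 33.2 ft = 10.12 m.
v = 23.45 m/s
23.45 m/s × (1 km/h / 0.2778 m/s) = 84.41 km/h

84.4 km/h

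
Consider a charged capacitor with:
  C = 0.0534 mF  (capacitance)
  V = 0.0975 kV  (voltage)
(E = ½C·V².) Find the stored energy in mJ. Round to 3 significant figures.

Directly: E = ½CV².
C = 0.0534 mF = 5.340×10^-5 F; V = 0.0975 kV = 97.50 V.
E = 0.2538 J
0.2538 J × (1 mJ / 0.001000 J) = 253.8 mJ

254 mJ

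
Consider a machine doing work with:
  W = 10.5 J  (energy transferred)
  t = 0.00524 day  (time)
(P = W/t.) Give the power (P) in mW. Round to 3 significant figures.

23.2 mW

Directly: P = W/t.
W = 10.5 J; t = 0.00524 day = 452.7 s.
P = 0.02319 W
0.02319 W × (1 mW / 0.001000 W) = 23.19 mW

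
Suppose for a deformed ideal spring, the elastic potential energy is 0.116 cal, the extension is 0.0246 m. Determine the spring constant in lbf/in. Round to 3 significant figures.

Solving U = ½k·x² for k: k = 2U/x².
U = 0.116 cal = 0.4853 J; x = 0.0246 m.
k = 1604 N/m
1604 N/m × (1 lbf/in / 175.1 N/m) = 9.159 lbf/in

9.16 lbf/in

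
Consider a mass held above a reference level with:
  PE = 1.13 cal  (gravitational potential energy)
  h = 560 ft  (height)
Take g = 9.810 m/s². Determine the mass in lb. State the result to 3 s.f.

0.00622 lb

Rearranging: m = PE/(g·h).
PE = 1.13 cal = 4.728 J; h = 560 ft = 170.7 m; g = 9.810 m/s².
m = 0.002824 kg
0.002824 kg × (1 lb / 0.4536 kg) = 0.006225 lb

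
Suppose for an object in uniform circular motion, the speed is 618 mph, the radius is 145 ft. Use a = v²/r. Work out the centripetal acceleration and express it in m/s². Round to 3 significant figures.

1730 m/s²

a is given directly by: a = v²/r.
v = 618 mph = 276.3 m/s; r = 145 ft = 44.20 m.
a = 1727 m/s²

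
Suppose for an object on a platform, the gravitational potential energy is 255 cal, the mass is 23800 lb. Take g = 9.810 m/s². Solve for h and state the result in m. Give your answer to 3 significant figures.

Rearranging: h = PE/(m·g).
PE = 255 cal = 1067 J; m = 23800 lb = 10795 kg; g = 9.810 m/s².
h = 0.01007 m

0.0101 m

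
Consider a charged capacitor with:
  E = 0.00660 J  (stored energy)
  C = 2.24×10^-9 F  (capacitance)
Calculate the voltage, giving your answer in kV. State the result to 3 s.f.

Rearranging: V = √(2E/C).
E = 0.00660 J; C = 2.24×10^-9 F.
V = 2428 V  (the unit combination reduces to kg·m²/(A·s³) = V)
2428 V × (1 kV / 1000 V) = 2.428 kV

2.43 kV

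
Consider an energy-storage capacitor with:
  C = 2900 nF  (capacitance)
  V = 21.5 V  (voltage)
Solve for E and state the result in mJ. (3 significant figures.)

0.670 mJ

E is given directly by: E = ½CV².
C = 2900 nF = 2.900×10^-6 F; V = 21.5 V.
E = 6.703×10^-4 J
6.703×10^-4 J × (1 mJ / 0.001000 J) = 0.6703 mJ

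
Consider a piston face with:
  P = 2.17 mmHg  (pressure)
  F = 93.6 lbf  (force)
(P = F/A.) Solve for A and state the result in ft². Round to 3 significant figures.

15.5 ft²

Solving P = F/A for A: A = F/P.
P = 2.17 mmHg = 289.3 Pa; F = 93.6 lbf = 416.4 N.
A = 1.439 m²
1.439 m² × (1 ft² / 0.09290 m²) = 15.49 ft²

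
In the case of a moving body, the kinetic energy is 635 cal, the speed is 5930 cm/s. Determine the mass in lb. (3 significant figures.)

Rearranging KE = ½mv² for m: m = 2·KE/v².
KE = 635 cal = 2657 J; v = 5930 cm/s = 59.30 m/s.
m = 1.511 kg
1.511 kg × (1 lb / 0.4536 kg) = 3.331 lb

3.33 lb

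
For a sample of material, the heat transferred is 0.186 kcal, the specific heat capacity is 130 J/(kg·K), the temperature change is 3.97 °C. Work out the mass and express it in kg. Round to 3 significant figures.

1.51 kg

Solving Q = m·c·ΔT for m: m = Q/(c·ΔT).
Q = 0.186 kcal = 778.2 J; c = 130 J/(kg·K); ΔT = 3.97 °C = 3.970 K.
m = 1.508 kg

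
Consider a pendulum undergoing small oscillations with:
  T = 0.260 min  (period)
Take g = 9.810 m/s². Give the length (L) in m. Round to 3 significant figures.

60.5 m

Solving T = 2π√(L/g) for L: L = g·(T/2π)².
T = 0.260 min = 15.60 s; g = 9.810 m/s².
L = 60.47 m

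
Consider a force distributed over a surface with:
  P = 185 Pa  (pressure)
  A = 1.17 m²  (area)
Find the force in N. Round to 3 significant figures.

Solving P = F/A for F: F = P·A.
P = 185 Pa; A = 1.17 m².
F = 216.4 N

216 N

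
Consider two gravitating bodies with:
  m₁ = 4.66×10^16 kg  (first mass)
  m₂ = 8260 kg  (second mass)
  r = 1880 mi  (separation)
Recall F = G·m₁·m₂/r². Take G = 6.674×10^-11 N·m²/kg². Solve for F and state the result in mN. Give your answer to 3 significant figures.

From Newton's law of gravitation: F = Gm₁m₂/r².
m₁ = 4.66×10^16 kg; m₂ = 8260 kg; r = 1880 mi = 3.026×10^6 m; G = 6.674×10^-11 N·m²/kg².
F = 0.002806 N
0.002806 N × (1 mN / 0.001000 N) = 2.806 mN

2.81 mN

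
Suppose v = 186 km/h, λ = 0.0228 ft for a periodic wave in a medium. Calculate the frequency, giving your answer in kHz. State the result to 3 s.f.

Rearranging: f = v/λ.
v = 186 km/h = 51.67 m/s; λ = 0.0228 ft = 0.006949 m.
f = 7435 Hz
7435 Hz × (1 kHz / 1000 Hz) = 7.435 kHz

7.43 kHz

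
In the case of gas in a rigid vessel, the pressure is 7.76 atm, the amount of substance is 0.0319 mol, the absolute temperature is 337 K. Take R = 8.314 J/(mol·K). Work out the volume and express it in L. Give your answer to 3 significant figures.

Rearranging: V = nRT/P.
P = 7.76 atm = 7.863×10^5 Pa; n = 0.0319 mol; T = 337 K; R = 8.314 J/(mol·K).
V = 1.137×10^-4 m³
1.137×10^-4 m³ × (1 L / 0.001000 m³) = 0.1137 L

0.114 L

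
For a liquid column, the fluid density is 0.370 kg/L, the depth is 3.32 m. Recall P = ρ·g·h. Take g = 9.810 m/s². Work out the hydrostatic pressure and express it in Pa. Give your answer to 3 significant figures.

P is given directly by: P = ρgh.
ρ = 0.370 kg/L = 370.0 kg/m³; h = 3.32 m; g = 9.810 m/s².
P = 12051 Pa

12100 Pa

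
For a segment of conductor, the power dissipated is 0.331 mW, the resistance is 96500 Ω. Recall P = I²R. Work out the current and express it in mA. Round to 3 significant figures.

Rearranging: I = √(P/R).
P = 0.331 mW = 3.310×10^-4 W; R = 96500 Ω.
I = 5.857×10^-5 A
5.857×10^-5 A × (1 mA / 0.001000 A) = 0.05857 mA

0.0586 mA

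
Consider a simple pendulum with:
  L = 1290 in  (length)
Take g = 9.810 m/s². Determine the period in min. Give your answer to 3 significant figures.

0.191 min

T is given directly by: T = 2π√(L/g).
L = 1290 in = 32.77 m; g = 9.810 m/s².
T = 11.48 s
11.48 s × (1 min / 60.00 s) = 0.1914 min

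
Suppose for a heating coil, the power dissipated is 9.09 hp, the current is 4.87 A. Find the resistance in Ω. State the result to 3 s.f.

Rearranging P = I²R for R: R = P/I².
P = 9.09 hp = 6778 W; I = 4.87 A.
R = 285.8 Ω

286 Ω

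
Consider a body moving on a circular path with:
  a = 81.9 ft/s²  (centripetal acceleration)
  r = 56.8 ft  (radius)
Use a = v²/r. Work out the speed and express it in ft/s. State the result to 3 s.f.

Rearranging: v = √(a·r).
a = 81.9 ft/s² = 24.96 m/s²; r = 56.8 ft = 17.31 m.
v = 20.79 m/s
20.79 m/s × (1 ft/s / 0.3048 m/s) = 68.20 ft/s

68.2 ft/s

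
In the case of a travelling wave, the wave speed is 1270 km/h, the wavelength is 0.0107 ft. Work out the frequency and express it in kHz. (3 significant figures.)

Rearranging v = f·λ for f: f = v/λ.
v = 1270 km/h = 352.8 m/s; λ = 0.0107 ft = 0.003261 m.
f = 1.082×10^5 Hz
1.082×10^5 Hz × (1 kHz / 1000 Hz) = 108.2 kHz

108 kHz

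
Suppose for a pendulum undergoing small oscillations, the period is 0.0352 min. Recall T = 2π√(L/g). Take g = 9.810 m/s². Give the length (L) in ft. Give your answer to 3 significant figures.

3.64 ft

Solving T = 2π√(L/g) for L: L = g·(T/2π)².
T = 0.0352 min = 2.112 s; g = 9.810 m/s².
L = 1.108 m
1.108 m × (1 ft / 0.3048 m) = 3.636 ft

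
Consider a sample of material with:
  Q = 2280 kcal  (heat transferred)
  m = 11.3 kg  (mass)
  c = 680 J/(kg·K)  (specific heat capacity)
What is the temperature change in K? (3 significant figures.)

Rearranging Q = m·c·ΔT for ΔT: ΔT = Q/(m·c).
Q = 2280 kcal = 9.540×10^6 J; m = 11.3 kg; c = 680 J/(kg·K).
ΔT = 1241 K

1240 K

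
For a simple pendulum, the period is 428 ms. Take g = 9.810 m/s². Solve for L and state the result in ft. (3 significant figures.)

Solving T = 2π√(L/g) for L: L = g·(T/2π)².
T = 428 ms = 0.4280 s; g = 9.810 m/s².
L = 0.04552 m
0.04552 m × (1 ft / 0.3048 m) = 0.1493 ft

0.149 ft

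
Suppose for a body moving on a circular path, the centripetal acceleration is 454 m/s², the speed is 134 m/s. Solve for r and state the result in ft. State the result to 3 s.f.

130 ft

Solving a = v²/r for r: r = v²/a.
a = 454 m/s²; v = 134 m/s.
r = 39.55 m
39.55 m × (1 ft / 0.3048 m) = 129.8 ft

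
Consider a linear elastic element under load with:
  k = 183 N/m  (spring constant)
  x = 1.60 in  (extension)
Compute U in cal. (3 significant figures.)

Directly: U = ½kx².
k = 183 N/m; x = 1.60 in = 0.04064 m.
U = 0.1511 J
0.1511 J × (1 cal / 4.184 J) = 0.03612 cal

0.0361 cal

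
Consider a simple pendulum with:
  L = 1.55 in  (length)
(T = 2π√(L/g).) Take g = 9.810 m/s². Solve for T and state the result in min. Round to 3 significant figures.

Directly: T = 2π√(L/g).
L = 1.55 in = 0.03937 m; g = 9.810 m/s².
T = 0.3980 s
0.3980 s × (1 min / 60.00 s) = 0.006634 min

0.00663 min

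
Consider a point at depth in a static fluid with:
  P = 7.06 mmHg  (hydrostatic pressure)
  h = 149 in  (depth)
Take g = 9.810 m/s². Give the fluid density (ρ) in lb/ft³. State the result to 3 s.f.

1.58 lb/ft³

Rearranging: ρ = P/(g·h).
P = 7.06 mmHg = 941.3 Pa; h = 149 in = 3.785 m; g = 9.810 m/s².
ρ = 25.35 kg/m³
25.35 kg/m³ × (1 lb/ft³ / 16.02 kg/m³) = 1.583 lb/ft³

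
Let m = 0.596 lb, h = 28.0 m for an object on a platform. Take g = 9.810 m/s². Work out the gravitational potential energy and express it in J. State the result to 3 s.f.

Directly: PE = mgh.
m = 0.596 lb = 0.2703 kg; h = 28.0 m; g = 9.810 m/s².
PE = 74.26 J  (the unit combination reduces to kg·m²/s² = J)

74.3 J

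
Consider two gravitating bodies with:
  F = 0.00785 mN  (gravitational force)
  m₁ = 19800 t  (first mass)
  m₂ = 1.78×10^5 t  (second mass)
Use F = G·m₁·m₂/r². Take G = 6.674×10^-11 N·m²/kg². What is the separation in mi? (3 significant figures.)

From Newton's law of gravitation: r = √(G·m₁m₂/F).
F = 0.00785 mN = 7.850×10^-6 N; m₁ = 19800 t = 1.980×10^7 kg; m₂ = 1.78×10^5 t = 1.780×10^8 kg; G = 6.674×10^-11 N·m²/kg².
r = 1.731×10^5 m
1.731×10^5 m × (1 mi / 1609 m) = 107.6 mi

108 mi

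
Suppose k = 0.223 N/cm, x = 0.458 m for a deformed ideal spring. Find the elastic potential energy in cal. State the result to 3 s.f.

Directly: U = ½kx².
k = 0.223 N/cm = 22.30 N/m; x = 0.458 m.
U = 2.339 J
2.339 J × (1 cal / 4.184 J) = 0.5590 cal

0.559 cal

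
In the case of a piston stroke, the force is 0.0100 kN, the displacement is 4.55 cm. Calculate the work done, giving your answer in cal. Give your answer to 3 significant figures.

0.109 cal

Directly: W = F·d.
F = 0.0100 kN = 10.00 N; d = 4.55 cm = 0.04550 m.
W = 0.4550 J
0.4550 J × (1 cal / 4.184 J) = 0.1087 cal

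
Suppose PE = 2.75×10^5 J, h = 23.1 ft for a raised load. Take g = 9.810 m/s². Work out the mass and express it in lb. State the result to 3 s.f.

Rearranging: m = PE/(g·h).
PE = 2.75×10^5 J; h = 23.1 ft = 7.041 m; g = 9.810 m/s².
m = 3981 kg
3981 kg × (1 lb / 0.4536 kg) = 8778 lb

8780 lb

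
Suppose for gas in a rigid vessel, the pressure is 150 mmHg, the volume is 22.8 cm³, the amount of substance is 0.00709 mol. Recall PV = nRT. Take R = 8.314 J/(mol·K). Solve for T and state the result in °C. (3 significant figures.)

From the ideal-gas law: T = PV/(nR).
P = 150 mmHg = 19998 Pa; V = 22.8 cm³ = 2.280×10^-5 m³; n = 0.00709 mol; R = 8.314 J/(mol·K).
T = 7.735 K
7.735 K − 273.15 = -265.4 °C

-265 °C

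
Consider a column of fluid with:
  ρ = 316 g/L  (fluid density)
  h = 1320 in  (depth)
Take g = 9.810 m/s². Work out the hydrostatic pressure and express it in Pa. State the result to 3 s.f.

1.04×10^5 Pa

Directly: P = ρgh.
ρ = 316 g/L = 316.0 kg/m³; h = 1320 in = 33.53 m; g = 9.810 m/s².
P = 1.039×10^5 Pa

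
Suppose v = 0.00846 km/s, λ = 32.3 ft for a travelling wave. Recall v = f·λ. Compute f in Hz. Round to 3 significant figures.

Rearranging: f = v/λ.
v = 0.00846 km/s = 8.460 m/s; λ = 32.3 ft = 9.845 m.
f = 0.8593 Hz

0.859 Hz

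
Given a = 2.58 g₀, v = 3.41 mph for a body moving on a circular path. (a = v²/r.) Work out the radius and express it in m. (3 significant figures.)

0.0918 m

Solving a = v²/r for r: r = v²/a.
a = 2.58 g₀ = 25.30 m/s²; v = 3.41 mph = 1.524 m/s.
r = 0.09185 m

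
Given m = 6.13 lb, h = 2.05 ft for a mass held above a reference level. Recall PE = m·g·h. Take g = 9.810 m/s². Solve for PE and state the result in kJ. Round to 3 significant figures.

0.0170 kJ

Directly: PE = mgh.
m = 6.13 lb = 2.781 kg; h = 2.05 ft = 0.6248 m; g = 9.810 m/s².
PE = 17.04 J
17.04 J × (1 kJ / 1000 J) = 0.01704 kJ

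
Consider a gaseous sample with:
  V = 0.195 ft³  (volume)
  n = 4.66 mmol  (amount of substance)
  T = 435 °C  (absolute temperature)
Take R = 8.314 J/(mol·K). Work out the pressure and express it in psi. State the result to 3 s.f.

P is given directly by: P = nRT/V.
V = 0.195 ft³ = 0.005522 m³; n = 4.66 mmol = 0.004660 mol; T = 435 °C = 708.1 K; R = 8.314 J/(mol·K).
P = 4969 Pa  (the unit combination reduces to kg/(m·s²) = Pa)
4969 Pa × (1 psi / 6895 Pa) = 0.7206 psi

0.721 psi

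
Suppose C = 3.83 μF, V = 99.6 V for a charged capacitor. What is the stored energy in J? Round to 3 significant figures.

Directly: E = ½CV².
C = 3.83 μF = 3.830×10^-6 F; V = 99.6 V.
E = 0.01900 J

0.0190 J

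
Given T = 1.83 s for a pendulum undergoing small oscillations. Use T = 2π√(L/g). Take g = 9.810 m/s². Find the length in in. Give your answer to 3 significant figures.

Rearranging T = 2π√(L/g) for L: L = g·(T/2π)².
T = 1.83 s; g = 9.810 m/s².
L = 0.8322 m
0.8322 m × (1 in / 0.02540 m) = 32.76 in

32.8 in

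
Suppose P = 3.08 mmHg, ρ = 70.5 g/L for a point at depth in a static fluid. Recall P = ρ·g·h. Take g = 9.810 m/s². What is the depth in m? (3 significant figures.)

Rearranging P = ρ·g·h for h: h = P/(ρ·g).
P = 3.08 mmHg = 410.6 Pa; ρ = 70.5 g/L = 70.50 kg/m³; g = 9.810 m/s².
h = 0.5937 m

0.594 m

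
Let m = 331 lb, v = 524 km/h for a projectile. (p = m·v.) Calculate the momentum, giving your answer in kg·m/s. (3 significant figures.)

p is given directly by: p = mv.
m = 331 lb = 150.1 kg; v = 524 km/h = 145.6 m/s.
p = 21854 kg·m/s

21900 kg·m/s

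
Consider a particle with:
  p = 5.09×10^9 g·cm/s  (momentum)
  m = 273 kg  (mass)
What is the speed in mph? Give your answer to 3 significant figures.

417 mph

Rearranging: v = p/m.
p = 5.09×10^9 g·cm/s = 50900 kg·m/s; m = 273 kg.
v = 186.4 m/s
186.4 m/s × (1 mph / 0.4470 m/s) = 417.1 mph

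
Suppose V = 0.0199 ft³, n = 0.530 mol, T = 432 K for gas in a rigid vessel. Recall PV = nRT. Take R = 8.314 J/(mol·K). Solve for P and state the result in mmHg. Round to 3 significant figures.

25300 mmHg

From the ideal-gas law: P = nRT/V.
V = 0.0199 ft³ = 5.635×10^-4 m³; n = 0.530 mol; T = 432 K; R = 8.314 J/(mol·K).
P = 3.378×10^6 Pa
3.378×10^6 Pa × (1 mmHg / 133.3 Pa) = 25338 mmHg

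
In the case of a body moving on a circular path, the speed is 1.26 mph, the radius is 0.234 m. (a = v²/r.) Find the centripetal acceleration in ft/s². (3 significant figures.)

4.45 ft/s²

a is given directly by: a = v²/r.
v = 1.26 mph = 0.5633 m/s; r = 0.234 m.
a = 1.356 m/s²
1.356 m/s² × (1 ft/s² / 0.3048 m/s²) = 4.448 ft/s²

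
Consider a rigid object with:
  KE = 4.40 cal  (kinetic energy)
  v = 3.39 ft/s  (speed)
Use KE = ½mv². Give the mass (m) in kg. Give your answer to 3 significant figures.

Solving KE = ½mv² for m: m = 2·KE/v².
KE = 4.40 cal = 18.41 J; v = 3.39 ft/s = 1.033 m/s.
m = 34.49 kg

34.5 kg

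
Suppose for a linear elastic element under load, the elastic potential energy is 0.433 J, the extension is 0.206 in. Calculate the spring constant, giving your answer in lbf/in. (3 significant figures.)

181 lbf/in

Rearranging U = ½k·x² for k: k = 2U/x².
U = 0.433 J; x = 0.206 in = 0.005232 m.
k = 31631 N/m
31631 N/m × (1 lbf/in / 175.1 N/m) = 180.6 lbf/in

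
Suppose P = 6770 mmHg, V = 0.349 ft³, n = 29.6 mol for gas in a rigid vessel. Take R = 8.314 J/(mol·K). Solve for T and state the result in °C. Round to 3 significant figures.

From the ideal-gas law: T = PV/(nR).
P = 6770 mmHg = 9.026×10^5 Pa; V = 0.349 ft³ = 0.009883 m³; n = 29.6 mol; R = 8.314 J/(mol·K).
T = 36.25 K
36.25 K − 273.15 = -236.9 °C

-237 °C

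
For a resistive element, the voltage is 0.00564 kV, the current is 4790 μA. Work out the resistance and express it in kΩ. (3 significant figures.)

From Ohm's law: R = V/I.
V = 0.00564 kV = 5.640 V; I = 4790 μA = 0.004790 A.
R = 1177 Ω
1177 Ω × (1 kΩ / 1000 Ω) = 1.177 kΩ

1.18 kΩ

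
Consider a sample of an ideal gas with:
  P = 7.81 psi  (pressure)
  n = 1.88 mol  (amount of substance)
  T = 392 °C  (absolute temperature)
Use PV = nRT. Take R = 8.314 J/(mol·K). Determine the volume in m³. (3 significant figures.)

From the ideal-gas law: V = nRT/P.
P = 7.81 psi = 53848 Pa; n = 1.88 mol; T = 392 °C = 665.1 K; R = 8.314 J/(mol·K).
V = 0.1931 m³

0.193 m³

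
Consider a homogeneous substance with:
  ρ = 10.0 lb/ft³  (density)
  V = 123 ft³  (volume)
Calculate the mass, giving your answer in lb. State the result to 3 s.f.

1230 lb

Solving ρ = m/V for m: m = ρV.
ρ = 10.0 lb/ft³ = 160.2 kg/m³; V = 123 ft³ = 3.483 m³.
m = 557.9 kg
557.9 kg × (1 lb / 0.4536 kg) = 1230 lb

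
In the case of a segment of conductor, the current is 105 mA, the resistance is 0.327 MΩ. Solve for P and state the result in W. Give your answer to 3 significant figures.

3610 W

Directly: P = I²R.
I = 105 mA = 0.1050 A; R = 0.327 MΩ = 3.270×10^5 Ω.
P = 3605 W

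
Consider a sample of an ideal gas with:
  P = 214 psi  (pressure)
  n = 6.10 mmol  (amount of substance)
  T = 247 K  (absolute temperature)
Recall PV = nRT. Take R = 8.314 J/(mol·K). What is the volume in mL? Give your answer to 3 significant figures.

Solving PV = nRT for V: V = nRT/P.
P = 214 psi = 1.475×10^6 Pa; n = 6.10 mmol = 0.006100 mol; T = 247 K; R = 8.314 J/(mol·K).
V = 8.490×10^-6 m³
8.490×10^-6 m³ × (1 mL / 1.000×10^-6 m³) = 8.490 mL

8.49 mL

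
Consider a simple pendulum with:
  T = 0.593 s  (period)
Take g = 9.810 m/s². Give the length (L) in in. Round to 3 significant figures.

3.44 in

Rearranging: L = g·(T/2π)².
T = 0.593 s; g = 9.810 m/s².
L = 0.08738 m
0.08738 m × (1 in / 0.02540 m) = 3.440 in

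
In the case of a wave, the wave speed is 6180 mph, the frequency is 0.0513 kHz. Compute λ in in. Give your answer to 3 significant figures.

Rearranging: λ = v/f.
v = 6180 mph = 2763 m/s; f = 0.0513 kHz = 51.30 Hz.
λ = 53.85 m
53.85 m × (1 in / 0.02540 m) = 2120 in

2120 in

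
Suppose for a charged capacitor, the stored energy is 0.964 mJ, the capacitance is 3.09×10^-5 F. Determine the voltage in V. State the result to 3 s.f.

Solving E = ½C·V² for V: V = √(2E/C).
E = 0.964 mJ = 9.640×10^-4 J; C = 3.09×10^-5 F.
V = 7.899 V

7.90 V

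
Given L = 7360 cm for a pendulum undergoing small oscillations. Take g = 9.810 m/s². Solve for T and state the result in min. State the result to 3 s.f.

0.287 min

Directly: T = 2π√(L/g).
L = 7360 cm = 73.60 m; g = 9.810 m/s².
T = 17.21 s
17.21 s × (1 min / 60.00 s) = 0.2868 min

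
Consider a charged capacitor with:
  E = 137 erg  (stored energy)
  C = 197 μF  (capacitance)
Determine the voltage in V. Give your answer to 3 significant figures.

Rearranging E = ½C·V² for V: V = √(2E/C).
E = 137 erg = 1.370×10^-5 J; C = 197 μF = 1.970×10^-4 F.
V = 0.3729 V  (the unit combination reduces to kg·m²/(A·s³) = V)

0.373 V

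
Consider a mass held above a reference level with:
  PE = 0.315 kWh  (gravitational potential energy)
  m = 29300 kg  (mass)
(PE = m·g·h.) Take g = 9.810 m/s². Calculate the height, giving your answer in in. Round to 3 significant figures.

Solving PE = m·g·h for h: h = PE/(m·g).
PE = 0.315 kWh = 1.134×10^6 J; m = 29300 kg; g = 9.810 m/s².
h = 3.945 m
3.945 m × (1 in / 0.02540 m) = 155.3 in

155 in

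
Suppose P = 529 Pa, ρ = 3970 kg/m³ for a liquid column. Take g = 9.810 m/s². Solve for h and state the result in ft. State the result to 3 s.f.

Rearranging: h = P/(ρ·g).
P = 529 Pa; ρ = 3970 kg/m³; g = 9.810 m/s².
h = 0.01358 m
0.01358 m × (1 ft / 0.3048 m) = 0.04456 ft

0.0446 ft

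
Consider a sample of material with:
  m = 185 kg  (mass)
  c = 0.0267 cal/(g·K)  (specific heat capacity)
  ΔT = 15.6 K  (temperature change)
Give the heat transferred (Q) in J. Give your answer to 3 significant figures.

Q is given directly by: Q = mcΔT.
m = 185 kg; c = 0.0267 cal/(g·K) = 111.7 J/(kg·K); ΔT = 15.6 K.
Q = 3.224×10^5 J

3.22×10^5 J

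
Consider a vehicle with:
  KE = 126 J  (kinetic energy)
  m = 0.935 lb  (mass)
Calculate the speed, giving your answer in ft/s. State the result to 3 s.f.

Rearranging KE = ½mv² for v: v = √(2·KE/m).
KE = 126 J; m = 0.935 lb = 0.4241 kg.
v = 24.38 m/s
24.38 m/s × (1 ft/s / 0.3048 m/s) = 79.97 ft/s

80.0 ft/s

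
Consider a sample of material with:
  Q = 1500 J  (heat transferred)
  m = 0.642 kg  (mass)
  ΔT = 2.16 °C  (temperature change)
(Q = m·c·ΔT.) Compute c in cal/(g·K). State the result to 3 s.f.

Solving Q = m·c·ΔT for c: c = Q/(m·ΔT).
Q = 1500 J; m = 0.642 kg; ΔT = 2.16 °C = 2.160 K.
c = 1082 J/(kg·K)
1082 J/(kg·K) × (1 cal/(g·K) / 4184 J/(kg·K)) = 0.2585 cal/(g·K)

0.259 cal/(g·K)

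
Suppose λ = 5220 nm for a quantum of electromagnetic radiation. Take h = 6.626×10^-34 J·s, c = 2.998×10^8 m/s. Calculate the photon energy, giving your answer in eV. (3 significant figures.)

E is given directly by: E = hc/λ.
λ = 5220 nm = 5.220×10^-6 m; h = 6.626×10^-34 J·s; c = 2.998×10^8 m/s.
E = 3.806×10^-20 J
3.806×10^-20 J × (1 eV / 1.602×10^-19 J) = 0.2375 eV

0.238 eV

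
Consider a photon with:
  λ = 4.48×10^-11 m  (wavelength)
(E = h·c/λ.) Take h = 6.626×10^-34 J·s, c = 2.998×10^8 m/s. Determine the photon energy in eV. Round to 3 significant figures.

E is given directly by: E = hc/λ.
λ = 4.48×10^-11 m; h = 6.626×10^-34 J·s; c = 2.998×10^8 m/s.
E = 4.434×10^-15 J  (the unit combination reduces to kg·m²/s² = J)
4.434×10^-15 J × (1 eV / 1.602×10^-19 J) = 27675 eV

27700 eV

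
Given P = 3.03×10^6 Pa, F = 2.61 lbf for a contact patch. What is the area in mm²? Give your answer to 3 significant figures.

3.83 mm²

Rearranging: A = F/P.
P = 3.03×10^6 Pa; F = 2.61 lbf = 11.61 N.
A = 3.832×10^-6 m²
3.832×10^-6 m² × (1 mm² / 1.000×10^-6 m²) = 3.832 mm²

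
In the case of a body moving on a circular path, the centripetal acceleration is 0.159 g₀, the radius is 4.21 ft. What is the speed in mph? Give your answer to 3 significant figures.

3.16 mph

Solving a = v²/r for v: v = √(a·r).
a = 0.159 g₀ = 1.559 m/s²; r = 4.21 ft = 1.283 m.
v = 1.415 m/s
1.415 m/s × (1 mph / 0.4470 m/s) = 3.164 mph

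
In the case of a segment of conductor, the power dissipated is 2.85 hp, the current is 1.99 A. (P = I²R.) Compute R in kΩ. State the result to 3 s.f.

0.537 kΩ

Rearranging: R = P/I².
P = 2.85 hp = 2125 W; I = 1.99 A.
R = 536.7 Ω
536.7 Ω × (1 kΩ / 1000 Ω) = 0.5367 kΩ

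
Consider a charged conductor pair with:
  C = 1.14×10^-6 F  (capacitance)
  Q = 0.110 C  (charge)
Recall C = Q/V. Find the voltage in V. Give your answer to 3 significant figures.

96500 V

Rearranging: V = Q/C.
C = 1.14×10^-6 F; Q = 0.110 C.
V = 96491 V  (the unit combination reduces to kg·m²/(A·s³) = V)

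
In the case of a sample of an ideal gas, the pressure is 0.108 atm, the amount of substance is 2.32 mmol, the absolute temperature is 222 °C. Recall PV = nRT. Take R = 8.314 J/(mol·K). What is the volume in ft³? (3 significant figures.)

From the ideal-gas law: V = nRT/P.
P = 0.108 atm = 10943 Pa; n = 2.32 mmol = 0.002320 mol; T = 222 °C = 495.1 K; R = 8.314 J/(mol·K).
V = 8.728×10^-4 m³
8.728×10^-4 m³ × (1 ft³ / 0.02832 m³) = 0.03082 ft³

0.0308 ft³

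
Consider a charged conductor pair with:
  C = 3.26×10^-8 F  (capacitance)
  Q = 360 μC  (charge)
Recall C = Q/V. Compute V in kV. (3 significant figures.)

11.0 kV

Solving C = Q/V for V: V = Q/C.
C = 3.26×10^-8 F; Q = 360 μC = 3.600×10^-4 C.
V = 11043 V  (the unit combination reduces to kg·m²/(A·s³) = V)
11043 V × (1 kV / 1000 V) = 11.04 kV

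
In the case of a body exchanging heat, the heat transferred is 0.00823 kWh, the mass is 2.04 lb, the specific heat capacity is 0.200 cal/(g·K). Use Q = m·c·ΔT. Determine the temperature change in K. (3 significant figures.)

38.3 K

Solving Q = m·c·ΔT for ΔT: ΔT = Q/(m·c).
Q = 0.00823 kWh = 29628 J; m = 2.04 lb = 0.9253 kg; c = 0.200 cal/(g·K) = 836.8 J/(kg·K).
ΔT = 38.26 K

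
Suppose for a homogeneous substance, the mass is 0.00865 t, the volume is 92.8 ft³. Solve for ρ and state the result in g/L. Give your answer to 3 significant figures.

Directly: ρ = m/V.
m = 0.00865 t = 8.650 kg; V = 92.8 ft³ = 2.628 m³.
ρ = 3.292 kg/m³
Since 1 g/L = 1 kg/m³, 3.292 g/L.

3.29 g/L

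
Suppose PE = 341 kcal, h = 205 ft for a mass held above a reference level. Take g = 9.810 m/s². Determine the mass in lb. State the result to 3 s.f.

Solving PE = m·g·h for m: m = PE/(g·h).
PE = 341 kcal = 1.427×10^6 J; h = 205 ft = 62.48 m; g = 9.810 m/s².
m = 2328 kg
2328 kg × (1 lb / 0.4536 kg) = 5131 lb

5130 lb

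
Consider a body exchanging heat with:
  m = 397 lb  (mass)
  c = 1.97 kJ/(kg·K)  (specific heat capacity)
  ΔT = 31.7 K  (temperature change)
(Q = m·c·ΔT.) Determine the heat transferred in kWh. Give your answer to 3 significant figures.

Directly: Q = mcΔT.
m = 397 lb = 180.1 kg; c = 1.97 kJ/(kg·K) = 1970 J/(kg·K); ΔT = 31.7 K.
Q = 1.125×10^7 J  (the unit combination reduces to kg·m²/s² = J)
1.125×10^7 J × (1 kWh / 3.600×10^6 J) = 3.124 kWh

3.12 kWh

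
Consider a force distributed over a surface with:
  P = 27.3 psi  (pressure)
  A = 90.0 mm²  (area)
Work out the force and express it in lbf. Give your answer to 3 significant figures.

Solving P = F/A for F: F = P·A.
P = 27.3 psi = 1.882×10^5 Pa; A = 90.0 mm² = 9.000×10^-5 m².
F = 16.94 N  (the unit combination reduces to kg·m/s² = N)
16.94 N × (1 lbf / 4.448 N) = 3.808 lbf

3.81 lbf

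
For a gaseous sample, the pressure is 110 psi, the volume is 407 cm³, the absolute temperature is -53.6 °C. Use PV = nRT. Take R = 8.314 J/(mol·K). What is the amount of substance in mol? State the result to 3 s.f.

0.169 mol

From the ideal-gas law: n = PV/(RT).
P = 110 psi = 7.584×10^5 Pa; V = 407 cm³ = 4.070×10^-4 m³; T = -53.6 °C = 219.5 K; R = 8.314 J/(mol·K).
n = 0.1691 mol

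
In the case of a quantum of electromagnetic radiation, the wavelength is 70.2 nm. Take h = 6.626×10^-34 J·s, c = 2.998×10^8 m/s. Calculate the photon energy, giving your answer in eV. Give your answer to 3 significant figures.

17.7 eV

Directly: E = hc/λ.
λ = 70.2 nm = 7.020×10^-8 m; h = 6.626×10^-34 J·s; c = 2.998×10^8 m/s.
E = 2.830×10^-18 J  (the unit combination reduces to kg·m²/s² = J)
2.830×10^-18 J × (1 eV / 1.602×10^-19 J) = 17.66 eV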